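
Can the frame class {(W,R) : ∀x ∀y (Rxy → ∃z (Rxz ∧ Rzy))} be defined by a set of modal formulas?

The condition is density. A defining modal formula is □□q → □q.
Suppose □□q→□q is valid. Take Rxy and set V(q)={w : xR²w}. Then □□q at x, so □q at x, so q at y, i.e. ∃z(Rxz∧Rzy).

Definable; □□q → □q defines it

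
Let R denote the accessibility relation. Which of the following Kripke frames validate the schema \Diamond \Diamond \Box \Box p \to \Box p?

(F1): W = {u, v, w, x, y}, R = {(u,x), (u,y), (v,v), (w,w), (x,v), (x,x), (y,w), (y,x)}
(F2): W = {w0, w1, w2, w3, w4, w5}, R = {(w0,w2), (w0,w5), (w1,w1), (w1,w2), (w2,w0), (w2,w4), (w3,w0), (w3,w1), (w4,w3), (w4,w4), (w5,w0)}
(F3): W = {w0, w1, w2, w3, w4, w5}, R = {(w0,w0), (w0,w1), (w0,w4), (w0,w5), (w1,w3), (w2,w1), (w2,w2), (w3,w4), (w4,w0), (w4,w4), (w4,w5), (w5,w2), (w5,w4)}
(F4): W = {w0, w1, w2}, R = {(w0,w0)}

This is the axiom for a generalized confluence (Geach) condition; its first-order frame correspondent is \forall x \forall y \forall z ((x R^2 y \wedge xRz) \to \exists w (y R^2 w \wedge z = w)).
(F1): fails — uR²v, uRx but no t with vR²t and x=t.
(F2): fails — w0R²w0, w0Rw2 but no w with w0R²w and w2=w.
(F3): fails — w0R²w1, w0Rw0 but no w with w1R²w and w0=w.
(F4): holds.
Valid on: (F4).

(F4)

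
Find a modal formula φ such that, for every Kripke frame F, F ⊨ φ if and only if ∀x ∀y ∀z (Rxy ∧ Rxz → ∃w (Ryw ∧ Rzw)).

The condition is convergence. The .2 schema ◇□r → □◇r defines it.
Suppose ◇□r→□◇r is valid. Take Rxy, Rxz and set V(r)={w : Ryw}. Then □r at y so ◇□r at x, so □◇r at x, so ◇r at z, giving w with Rzw and Ryw.

◇□r → □◇r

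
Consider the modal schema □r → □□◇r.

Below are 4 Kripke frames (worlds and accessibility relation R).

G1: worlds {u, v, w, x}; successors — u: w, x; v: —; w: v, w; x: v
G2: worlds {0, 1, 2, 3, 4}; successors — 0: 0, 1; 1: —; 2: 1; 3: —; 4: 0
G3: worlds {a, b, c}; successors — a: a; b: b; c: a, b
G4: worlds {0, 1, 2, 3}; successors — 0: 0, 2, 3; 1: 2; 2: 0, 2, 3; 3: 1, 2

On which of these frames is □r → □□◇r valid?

The schema corresponds to a generalized confluence (Geach) condition: ∀x ∀z (xR²z → ∃w (xRw ∧ zRw)).
G1: fails — uR²v but no t with uRt and vRt.
G2: fails — 0R²1 but no w with 0Rw and 1Rw.
G3: ✓.
G4: ✓.

G3, G4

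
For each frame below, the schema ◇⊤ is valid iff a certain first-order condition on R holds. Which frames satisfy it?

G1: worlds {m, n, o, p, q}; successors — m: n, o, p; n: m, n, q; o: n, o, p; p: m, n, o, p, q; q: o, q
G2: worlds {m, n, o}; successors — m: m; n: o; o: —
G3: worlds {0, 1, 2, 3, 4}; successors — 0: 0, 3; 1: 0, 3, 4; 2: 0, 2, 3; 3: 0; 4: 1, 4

G1, G3

This is the axiom for seriality; its first-order frame correspondent is ∀x ∃y Rxy.
G1: satisfies the condition.
G2: fails — world o has no successor.
G3: satisfies the condition.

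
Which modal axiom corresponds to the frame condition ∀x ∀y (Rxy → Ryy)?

□(□q → q)

A defining formula is □(□q → q) (the T□ axiom).
Suppose □(□q→q) is valid. Take Rxy and set V(q)={w : Ryw}. Then at y, □q holds; since □(□q→q) at x, □q→q at y, so q at y, i.e. Ryy.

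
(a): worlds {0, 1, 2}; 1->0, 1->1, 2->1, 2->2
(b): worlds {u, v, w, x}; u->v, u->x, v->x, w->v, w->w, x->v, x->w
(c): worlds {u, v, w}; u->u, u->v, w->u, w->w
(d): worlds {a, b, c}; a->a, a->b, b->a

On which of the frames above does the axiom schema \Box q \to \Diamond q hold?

(b)

Frame correspondent (Sahlqvist): \forall x \exists y Rxy — i.e. seriality.
(a): fails — world 0 has no successor.
(b): condition met.
(c): fails — world v has no successor.
(d): fails — world c has no successor.
Valid on: (b).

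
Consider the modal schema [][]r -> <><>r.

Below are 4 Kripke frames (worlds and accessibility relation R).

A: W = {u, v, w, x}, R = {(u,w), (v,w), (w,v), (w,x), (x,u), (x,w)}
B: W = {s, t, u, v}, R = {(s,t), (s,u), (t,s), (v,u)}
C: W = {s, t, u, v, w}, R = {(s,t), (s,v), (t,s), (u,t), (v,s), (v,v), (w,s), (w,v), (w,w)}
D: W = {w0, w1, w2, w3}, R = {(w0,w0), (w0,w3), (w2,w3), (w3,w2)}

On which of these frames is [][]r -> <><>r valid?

A, C

This is the axiom for a generalized confluence (Geach) condition; its first-order frame correspondent is forall x exists w (x R^2 w & x R^2 w).
A: condition met.
B: fails — at u but no w with uR²w and uR²w.
C: condition met.
D: fails — at w1 but no w with w1R²w and w1R²w.
Valid on: A, C.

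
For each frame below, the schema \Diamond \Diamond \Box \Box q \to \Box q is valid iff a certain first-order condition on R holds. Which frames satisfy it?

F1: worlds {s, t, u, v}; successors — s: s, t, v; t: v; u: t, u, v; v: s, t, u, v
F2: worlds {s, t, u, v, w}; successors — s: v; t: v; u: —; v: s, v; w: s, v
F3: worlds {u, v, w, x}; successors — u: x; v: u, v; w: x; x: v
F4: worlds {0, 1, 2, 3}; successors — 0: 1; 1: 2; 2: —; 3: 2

F1, F2

The schema corresponds to a generalized confluence (Geach) condition: \forall x \forall y \forall z ((x R^2 y \wedge xRz) \to \exists w (y R^2 w \wedge z = w)).
F1: satisfies the condition.
F2: satisfies the condition.
F3: fails — vR²u, vRu but no t with uR²t and u=t.
F4: fails — 0R²2, 0R1 but no w with 2R²w and 1=w.
Valid on: F1, F2.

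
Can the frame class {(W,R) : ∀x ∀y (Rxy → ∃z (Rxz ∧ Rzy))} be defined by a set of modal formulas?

Yes: it is density, defined by the C4 schema □□q → □q.

Yes — defined by □□q → □q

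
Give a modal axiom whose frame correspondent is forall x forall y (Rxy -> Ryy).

This is shift-reflexivity; the standard corresponding axiom is T□: □(□p → p).
Suppose □(□p→p) is valid. Take Rxy and set V(p)={w : Ryw}. Then at y, □p holds; since □(□p→p) at x, □p→p at y, so p at y, i.e. Ryy.

□(□p → p)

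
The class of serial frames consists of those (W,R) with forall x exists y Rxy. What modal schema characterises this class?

□s → ◇s

The condition is seriality. The D schema □s → ◇s defines it.
Suppose □s→◇s is valid. At any x set V(s)=W. Then □s at x, so ◇s at x, so x has a successor.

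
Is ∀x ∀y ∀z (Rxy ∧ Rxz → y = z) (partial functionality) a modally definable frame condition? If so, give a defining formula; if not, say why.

Yes — defined by ◇r → □r

The condition is partial functionality. A defining modal formula is ◇r → □r.
Suppose ◇r→□r is valid. Take Rxy, Rxz and set V(r)={y}. Then ◇r at x, so □r at x, so r at z, i.e. z=y.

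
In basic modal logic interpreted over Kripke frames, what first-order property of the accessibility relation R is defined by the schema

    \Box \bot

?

This is the Ver axiom.
Its frame correspondent is emptiness of R — \forall x \forall y \neg Rxy.

emptiness of R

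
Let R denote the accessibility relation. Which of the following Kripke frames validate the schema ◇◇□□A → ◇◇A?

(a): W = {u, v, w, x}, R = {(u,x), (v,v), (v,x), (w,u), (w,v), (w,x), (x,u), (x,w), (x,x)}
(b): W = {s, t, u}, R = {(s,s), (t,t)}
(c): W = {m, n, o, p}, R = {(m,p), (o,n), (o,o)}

(a), (b)

The schema corresponds to a generalized confluence (Geach) condition: ∀x ∀y (xR²y → ∃w (yR²w ∧ xR²w)).
(a): satisfies the condition.
(b): satisfies the condition.
(c): fails — oR²n but no w with nR²w and oR²w.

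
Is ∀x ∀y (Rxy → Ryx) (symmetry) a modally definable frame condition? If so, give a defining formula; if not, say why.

Yes, by q → □◇q

Yes: it is symmetry, defined by the B schema q → □◇q.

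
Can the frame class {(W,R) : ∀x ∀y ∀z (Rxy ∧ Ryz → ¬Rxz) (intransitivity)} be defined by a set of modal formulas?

Not modally definable

If a class were modally definable it would be closed under surjective bounded morphisms (Goldblatt–Thomason).
The 5-cycle (worlds a,b,c,d,e with a→b→c→d→e→a) is intransitive. Mapping every world to a single reflexive point • is a surjective bounded morphism; the reflexive point is not intransitive (R••∧R•• but R••).
So the class is not modally definable.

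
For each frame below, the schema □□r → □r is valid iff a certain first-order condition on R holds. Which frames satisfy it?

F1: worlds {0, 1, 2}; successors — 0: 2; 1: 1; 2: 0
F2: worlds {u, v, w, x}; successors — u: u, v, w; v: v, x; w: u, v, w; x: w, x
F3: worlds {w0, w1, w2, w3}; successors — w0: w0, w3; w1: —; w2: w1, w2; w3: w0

F2, F3

Frame correspondent (Sahlqvist): ∀x ∀y (Rxy → ∃z (Rxz ∧ Rzy)) — i.e. density.
F1: fails — R20 but no z with R2z and Rz0.
F2: ✓.
F3: ✓.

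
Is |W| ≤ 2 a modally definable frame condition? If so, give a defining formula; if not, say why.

No

Modal frame validity is preserved under disjoint unions.
Any modal formula valid on each of 3 disjoint one-world frames is valid on their disjoint union (validity is preserved under disjoint unions). Each one-world frame has |W|=1≤2, but the union has |W|=3.
Hence having at most 2 worlds is not modally definable.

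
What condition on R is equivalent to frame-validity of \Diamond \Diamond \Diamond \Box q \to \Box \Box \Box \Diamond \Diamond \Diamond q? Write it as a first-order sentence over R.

This is a Sahlqvist (Geach-type) schema ◇^3□^1q → □^3◇^3q.
Minimal-valuation argument: fix x; take any y with xR^3y and any z with xR^3z. Set V(q) to the set of worlds R-reachable from y in exactly 1 step. Then □^1q holds at y, so the antecedent holds at x; validity forces ◇^3q at z, giving a w with zR^3w and yR^1w.
First-order correspondent: \forall x \forall y \forall z ((x R^3 y \wedge x R^3 z) \to \exists w (yRw \wedge z R^3 w)).

\forall x \forall y \forall z ((x R^3 y \wedge x R^3 z) \to \exists w (yRw \wedge z R^3 w))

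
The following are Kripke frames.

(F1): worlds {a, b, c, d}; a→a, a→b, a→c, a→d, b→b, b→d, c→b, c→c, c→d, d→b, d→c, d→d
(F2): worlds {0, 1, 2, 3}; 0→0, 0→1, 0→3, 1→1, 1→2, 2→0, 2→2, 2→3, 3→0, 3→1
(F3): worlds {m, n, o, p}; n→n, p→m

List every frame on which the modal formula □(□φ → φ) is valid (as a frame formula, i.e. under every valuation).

(F1)

The schema corresponds to shift-reflexivity: ∀x ∀y (Rxy → Ryy).
(F1): condition met.
(F2): fails — R23 but not R33.
(F3): fails — Rpm but not Rmm.
Valid on: (F1).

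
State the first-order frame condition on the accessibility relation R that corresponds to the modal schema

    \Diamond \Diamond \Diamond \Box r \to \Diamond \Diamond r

\forall x \forall y (x R^3 y \to \exists w (yRw \wedge x R^2 w))

This is a Sahlqvist (Geach-type) schema ◇^3□^1r → □^0◇^2r.
First-order correspondent: \forall x \forall y (x R^3 y \to \exists w (yRw \wedge x R^2 w)).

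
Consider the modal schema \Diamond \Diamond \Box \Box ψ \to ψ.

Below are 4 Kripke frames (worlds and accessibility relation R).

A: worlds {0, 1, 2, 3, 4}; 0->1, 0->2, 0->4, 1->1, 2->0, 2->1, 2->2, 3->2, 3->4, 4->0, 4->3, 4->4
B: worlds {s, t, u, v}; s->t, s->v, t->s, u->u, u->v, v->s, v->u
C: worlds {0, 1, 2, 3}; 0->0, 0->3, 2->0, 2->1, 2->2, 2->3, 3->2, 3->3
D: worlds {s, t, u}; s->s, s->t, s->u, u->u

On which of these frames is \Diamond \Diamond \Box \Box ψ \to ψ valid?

Frame correspondent (Sahlqvist): \forall x \forall y (x R^2 y \to \exists w (y R^2 w \wedge x = w)) — i.e. a generalized confluence (Geach) condition.
A: fails — 0R²1 but no w with 1R²w and 0=w.
B: condition met.
C: fails — 2R²1 but no w with 1R²w and 2=w.
D: fails — sR²t but no w with tR²w and s=w.

B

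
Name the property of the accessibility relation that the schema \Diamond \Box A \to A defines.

Symmetry

Replacing A by ¬A and contraposing gives the equivalent schema A → □◇A.
Suppose A→□◇A is valid. Take Rxy and set V(A)={x}. Then A at x, so □◇A at x, so ◇A at y, so some z with Ryz has A; z=x, i.e. Ryx.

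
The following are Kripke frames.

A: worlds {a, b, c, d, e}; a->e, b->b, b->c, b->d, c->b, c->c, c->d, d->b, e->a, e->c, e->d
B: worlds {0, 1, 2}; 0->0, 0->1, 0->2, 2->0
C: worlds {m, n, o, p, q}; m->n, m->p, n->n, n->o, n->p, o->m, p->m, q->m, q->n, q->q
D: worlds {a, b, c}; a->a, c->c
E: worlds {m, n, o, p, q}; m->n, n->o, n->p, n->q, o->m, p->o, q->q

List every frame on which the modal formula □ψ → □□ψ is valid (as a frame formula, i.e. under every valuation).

The schema corresponds to transitivity: ∀x ∀y ∀z (Rxy ∧ Ryz → Rxz).
A: fails — Rea and Rae but not Ree.
B: fails — R20 and R01 but not R21.
C: fails — Rom and Rmn but not Ron.
D: ✓.
E: fails — Rom and Rmn but not Ron.
Valid on: D.

D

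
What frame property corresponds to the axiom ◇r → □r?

This schema is the CD axiom.
It corresponds to partial functionality: ∀x ∀y ∀z (Rxy ∧ Rxz → y = z).

Partial functionality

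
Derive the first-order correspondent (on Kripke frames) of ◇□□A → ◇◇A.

∀x ∀y (xRy → ∃w (yR²w ∧ xR²w))

This is a Sahlqvist (Geach-type) schema ◇^1□^2A → □^0◇^2A.
Minimal-valuation argument: fix x; take any y with xR^1y and any z with xR^0z. Set V(A) to the set of worlds R-reachable from y in exactly 2 steps. Then □^2A holds at y, so the antecedent holds at x; validity forces ◇^2A at z, giving a w with zR^2w and yR^2w.
First-order correspondent: ∀x ∀y (xRy → ∃w (yR²w ∧ xR²w)).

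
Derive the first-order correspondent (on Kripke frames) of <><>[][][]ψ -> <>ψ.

forall x forall y (x R^2 y -> exists w (y R^3 w & xRw))

This is a Sahlqvist (Geach-type) schema ◇^2□^3ψ → □^0◇^1ψ.
Minimal-valuation argument: fix x; take any y with xR^2y and any z with xR^0z. Set V(ψ) to the set of worlds R-reachable from y in exactly 3 steps. Then □^3ψ holds at y, so the antecedent holds at x; validity forces ◇^1ψ at z, giving a w with zR^1w and yR^3w.
First-order correspondent: forall x forall y (x R^2 y -> exists w (y R^3 w & xRw)).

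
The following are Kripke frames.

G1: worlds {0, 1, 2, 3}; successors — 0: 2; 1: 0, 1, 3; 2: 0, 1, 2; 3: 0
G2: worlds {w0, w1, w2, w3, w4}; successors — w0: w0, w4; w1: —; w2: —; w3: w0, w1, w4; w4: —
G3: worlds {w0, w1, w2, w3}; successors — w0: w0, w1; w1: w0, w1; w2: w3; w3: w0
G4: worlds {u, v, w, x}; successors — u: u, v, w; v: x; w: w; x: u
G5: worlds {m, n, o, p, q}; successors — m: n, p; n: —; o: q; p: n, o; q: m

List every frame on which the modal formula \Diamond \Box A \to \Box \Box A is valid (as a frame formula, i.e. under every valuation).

G3

This is the axiom for a generalized confluence (Geach) condition; its first-order frame correspondent is \forall x \forall y \forall z ((xRy \wedge x R^2 z) \to \exists w (yRw \wedge z = w)).
G1: fails — 1R0, 1R²0 but no w with 0Rw and 0=w.
G2: fails — w0Rw4, w0R²w0 but no w with w4Rw and w0=w.
G3: ✓.
G4: fails — uRu, uR²x but no t with uRt and x=t.
G5: fails — mRn, mR²n but no w with nRw and n=w.
Valid on: G3.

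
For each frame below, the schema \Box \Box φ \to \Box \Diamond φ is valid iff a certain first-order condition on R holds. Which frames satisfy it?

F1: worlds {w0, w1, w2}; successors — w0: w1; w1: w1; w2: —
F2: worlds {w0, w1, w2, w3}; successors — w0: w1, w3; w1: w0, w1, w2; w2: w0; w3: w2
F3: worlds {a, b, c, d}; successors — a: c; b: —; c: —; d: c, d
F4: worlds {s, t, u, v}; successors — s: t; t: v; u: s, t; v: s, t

This is the axiom for a generalized confluence (Geach) condition; its first-order frame correspondent is \forall x \forall z (xRz \to \exists w (x R^2 w \wedge zRw)).
F1: holds.
F2: holds.
F3: fails — aRc but no w with aR²w and cRw.
F4: holds.

F1, F2, F4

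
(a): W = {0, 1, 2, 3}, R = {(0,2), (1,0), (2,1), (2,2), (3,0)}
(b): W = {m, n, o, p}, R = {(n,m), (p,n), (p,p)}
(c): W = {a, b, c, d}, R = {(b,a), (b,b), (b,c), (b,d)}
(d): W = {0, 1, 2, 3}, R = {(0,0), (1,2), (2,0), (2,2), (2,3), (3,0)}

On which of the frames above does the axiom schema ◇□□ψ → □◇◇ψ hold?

(a), (d)

The schema corresponds to a generalized confluence (Geach) condition: ∀x ∀y ∀z ((xRy ∧ xRz) → ∃w (yR²w ∧ zR²w)).
(a): satisfies the condition.
(b): fails — nRm, nRm but no w with mR²w and mR²w.
(c): fails — bRa, bRa but no w with aR²w and aR²w.
(d): satisfies the condition.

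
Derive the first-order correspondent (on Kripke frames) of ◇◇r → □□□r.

This is a Sahlqvist (Geach-type) schema ◇^2□^0r → □^3◇^0r.
First-order correspondent: ∀x ∀y ∀z ((xR²y ∧ xR³z) → ∃w (y = w ∧ z = w)).

∀x ∀y ∀z ((xR²y ∧ xR³z) → ∃w (y = w ∧ z = w))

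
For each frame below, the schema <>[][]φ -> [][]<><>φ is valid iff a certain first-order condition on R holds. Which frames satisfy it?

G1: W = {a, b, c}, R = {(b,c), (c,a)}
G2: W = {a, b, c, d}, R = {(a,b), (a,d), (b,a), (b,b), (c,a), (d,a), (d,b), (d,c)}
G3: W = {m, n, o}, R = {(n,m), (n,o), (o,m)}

Frame correspondent (Sahlqvist): forall x forall y forall z ((xRy & x R^2 z) -> exists w (y R^2 w & z R^2 w)) — i.e. a generalized confluence (Geach) condition.
G1: fails — bRc, bR²a but no w with cR²w and aR²w.
G2: holds.
G3: fails — nRm, nR²m but no w with mR²w and mR²w.

G2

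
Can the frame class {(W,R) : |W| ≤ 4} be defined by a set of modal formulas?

Any modally definable frame class is closed under disjoint unions.
Any modal formula valid on each of 5 disjoint one-world frames is valid on their disjoint union (validity is preserved under disjoint unions). Each one-world frame has |W|=1≤4, but the union has |W|=5.
So the class is not modally definable.

Not modally definable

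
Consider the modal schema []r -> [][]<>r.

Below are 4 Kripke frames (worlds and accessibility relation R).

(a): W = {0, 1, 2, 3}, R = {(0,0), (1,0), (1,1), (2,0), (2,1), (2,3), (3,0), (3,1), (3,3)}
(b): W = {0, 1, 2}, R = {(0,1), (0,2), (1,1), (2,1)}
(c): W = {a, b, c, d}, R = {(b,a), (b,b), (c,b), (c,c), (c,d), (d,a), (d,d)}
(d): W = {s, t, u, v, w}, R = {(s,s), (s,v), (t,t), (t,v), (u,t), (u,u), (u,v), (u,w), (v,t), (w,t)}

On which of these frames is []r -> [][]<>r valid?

(a), (b)

The schema corresponds to a generalized confluence (Geach) condition: forall x forall z (x R^2 z -> exists w (xRw & zRw)).
(a): satisfies the condition.
(b): satisfies the condition.
(c): fails — bR²a but no w with bRw and aRw.
(d): fails — sR²v but no w* with sRw* and vRw*.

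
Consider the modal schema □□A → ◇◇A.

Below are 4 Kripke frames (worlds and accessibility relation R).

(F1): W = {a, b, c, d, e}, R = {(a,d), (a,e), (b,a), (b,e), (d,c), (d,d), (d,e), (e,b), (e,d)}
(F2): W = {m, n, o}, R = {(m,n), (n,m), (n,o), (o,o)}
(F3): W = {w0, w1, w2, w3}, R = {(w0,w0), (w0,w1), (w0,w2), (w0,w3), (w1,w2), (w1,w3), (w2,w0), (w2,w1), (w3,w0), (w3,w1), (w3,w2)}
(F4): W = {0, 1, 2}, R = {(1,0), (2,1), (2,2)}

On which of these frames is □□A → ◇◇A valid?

(F2), (F3)

This is the axiom for a generalized confluence (Geach) condition; its first-order frame correspondent is ∀x ∃w (xR²w ∧ xR²w).
(F1): fails — at c but no w with cR²w and cR²w.
(F2): ✓.
(F3): ✓.
(F4): fails — at 0 but no w with 0R²w and 0R²w.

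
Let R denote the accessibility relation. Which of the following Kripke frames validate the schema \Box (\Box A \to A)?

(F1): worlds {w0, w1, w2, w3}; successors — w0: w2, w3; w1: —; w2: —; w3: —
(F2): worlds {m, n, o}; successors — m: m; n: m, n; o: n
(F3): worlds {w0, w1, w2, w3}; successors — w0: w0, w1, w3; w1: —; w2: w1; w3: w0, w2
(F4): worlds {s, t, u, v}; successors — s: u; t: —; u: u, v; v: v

Frame correspondent (Sahlqvist): \forall x \forall y (Rxy \to Ryy) — i.e. shift-reflexivity.
(F1): fails — Rw0w2 but not Rw2w2.
(F2): holds.
(F3): fails — Rw3w2 but not Rw2w2.
(F4): holds.

(F2), (F4)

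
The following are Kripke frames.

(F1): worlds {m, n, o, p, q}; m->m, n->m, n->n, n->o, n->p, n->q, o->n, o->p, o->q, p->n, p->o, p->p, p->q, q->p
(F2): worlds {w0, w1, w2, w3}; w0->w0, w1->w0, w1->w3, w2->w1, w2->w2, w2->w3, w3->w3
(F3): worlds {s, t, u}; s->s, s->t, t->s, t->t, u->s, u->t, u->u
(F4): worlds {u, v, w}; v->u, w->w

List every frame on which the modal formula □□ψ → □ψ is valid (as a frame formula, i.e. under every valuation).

Frame correspondent (Sahlqvist): ∀x ∀y (Rxy → ∃z (Rxz ∧ Rzy)) — i.e. density.
(F1): holds.
(F2): holds.
(F3): holds.
(F4): fails — Rvu but no z with Rvz and Rzu.

(F1), (F2), (F3)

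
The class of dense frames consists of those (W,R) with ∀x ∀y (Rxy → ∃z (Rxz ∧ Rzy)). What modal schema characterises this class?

□□s → □s

A defining formula is □□s → □s (the C4 axiom).
Suppose □□s→□s is valid. Take Rxy and set V(s)={w : xR²w}. Then □□s at x, so □s at x, so s at y, i.e. ∃z(Rxz∧Rzy).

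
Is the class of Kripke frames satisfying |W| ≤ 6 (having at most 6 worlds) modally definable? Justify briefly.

Not definable by any modal formula

Modal frame validity is preserved under disjoint unions.
Any modal formula valid on each of 7 disjoint one-world frames is valid on their disjoint union (validity is preserved under disjoint unions). Each one-world frame has |W|=1≤6, but the union has |W|=7.
So the class is not modally definable.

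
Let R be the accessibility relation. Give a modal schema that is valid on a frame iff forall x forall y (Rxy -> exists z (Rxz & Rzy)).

□□s → □s

This is density; the standard corresponding axiom is C4: □□s → □s.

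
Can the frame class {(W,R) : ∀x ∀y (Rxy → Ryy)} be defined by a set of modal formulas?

Definable; □(□r → r) defines it

The condition is shift-reflexivity. A defining modal formula is □(□r → r).
Suppose □(□r→r) is valid. Take Rxy and set V(r)={w : Ryw}. Then at y, □r holds; since □(□r→r) at x, □r→r at y, so r at y, i.e. Ryy.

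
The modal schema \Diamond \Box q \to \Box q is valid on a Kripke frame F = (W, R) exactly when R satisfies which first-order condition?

the Euclidean property

This is frame-equivalent to ◇q → □◇q (substitute ¬q for q and contrapose).
Suppose ◇q→□◇q is valid. Take Rxy, Rxz and set V(q)={y}. Then ◇q at x, so □◇q at x, so ◇q at z, so some w with Rzw has q; w=y, i.e. Rzy. By symmetry of the argument, Ryz.
Conversely, any frame satisfying \forall x \forall y \forall z (Rxy \wedge Rxz \to Ryz) validates the schema.
So the correspondent is the Euclidean property.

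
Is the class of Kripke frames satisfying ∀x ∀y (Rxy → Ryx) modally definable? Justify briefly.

Definable; p → □◇p defines it

This is a Sahlqvist condition; the B axiom p → □◇p defines it.
Suppose p→□◇p is valid. Take Rxy and set V(p)={x}. Then p at x, so □◇p at x, so ◇p at y, so some z with Ryz has p; z=x, i.e. Ryx.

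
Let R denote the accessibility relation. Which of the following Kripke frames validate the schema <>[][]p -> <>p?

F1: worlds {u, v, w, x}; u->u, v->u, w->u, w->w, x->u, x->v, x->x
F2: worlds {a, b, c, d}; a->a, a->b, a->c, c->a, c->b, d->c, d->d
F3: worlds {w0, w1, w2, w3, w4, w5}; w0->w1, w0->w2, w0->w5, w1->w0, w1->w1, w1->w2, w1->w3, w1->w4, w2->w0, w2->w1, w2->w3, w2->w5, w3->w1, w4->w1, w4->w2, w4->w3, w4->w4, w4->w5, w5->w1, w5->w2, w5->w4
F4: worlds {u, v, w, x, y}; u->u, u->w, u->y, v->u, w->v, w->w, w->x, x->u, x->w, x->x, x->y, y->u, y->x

Frame correspondent (Sahlqvist): forall x forall y (xRy -> exists w (y R^2 w & xRw)) — i.e. a generalized confluence (Geach) condition.
F1: satisfies the condition.
F2: fails — aRb but no w with bR²w and aRw.
F3: satisfies the condition.
F4: satisfies the condition.
Valid on: F1, F3, F4.

F1, F3, F4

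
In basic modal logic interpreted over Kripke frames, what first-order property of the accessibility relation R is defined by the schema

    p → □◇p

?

Suppose p→□◇p is valid. Take Rxy and set V(p)={x}. Then p at x, so □◇p at x, so ◇p at y, so some z with Ryz has p; z=x, i.e. Ryx.
The converse is a direct semantic check.
So the correspondent is symmetry.

symmetry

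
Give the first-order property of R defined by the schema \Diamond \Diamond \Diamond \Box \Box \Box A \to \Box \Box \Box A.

\forall x \forall y \forall z ((x R^3 y \wedge x R^3 z) \to \exists w (y R^3 w \wedge z = w))

This is a Sahlqvist (Geach-type) schema ◇^3□^3A → □^3◇^0A.
Minimal-valuation argument: fix x; take any y with xR^3y and any z with xR^3z. Set V(A) to the set of worlds R-reachable from y in exactly 3 steps. Then □^3A holds at y, so the antecedent holds at x; validity forces ◇^0A at z, giving a w with zR^0w and yR^3w.
First-order correspondent: \forall x \forall y \forall z ((x R^3 y \wedge x R^3 z) \to \exists w (y R^3 w \wedge z = w)).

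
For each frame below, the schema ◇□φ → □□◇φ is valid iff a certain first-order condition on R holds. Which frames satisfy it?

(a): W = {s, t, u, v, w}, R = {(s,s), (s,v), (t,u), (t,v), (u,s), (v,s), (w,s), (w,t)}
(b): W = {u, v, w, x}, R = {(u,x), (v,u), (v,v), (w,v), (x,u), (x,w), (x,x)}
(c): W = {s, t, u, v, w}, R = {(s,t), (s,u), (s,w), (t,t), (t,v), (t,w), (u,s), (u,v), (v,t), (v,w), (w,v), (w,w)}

The schema corresponds to a generalized confluence (Geach) condition: ∀x ∀y ∀z ((xRy ∧ xR²z) → ∃w (yRw ∧ zRw)).
(a): fails — wRt, wR²u but no w* with tRw* and uRw*.
(b): fails — uRx, uR²w but no t with xRt and wRt.
(c): fails — sRu, sR²s but no w* with uRw* and sRw*.

none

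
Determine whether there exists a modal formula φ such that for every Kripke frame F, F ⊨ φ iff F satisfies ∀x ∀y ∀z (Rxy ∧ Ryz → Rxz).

The condition is transitivity. A defining modal formula is □q → □□q.
Suppose □q→□□q is valid. Take Rxy, Ryz and set V(q)={w : Rxw}. Then □q at x, so □□q at x, so □q at y, so q at z, i.e. Rxz.

Definable; □q → □□q defines it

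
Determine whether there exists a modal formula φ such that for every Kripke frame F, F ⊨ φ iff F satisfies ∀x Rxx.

This is a Sahlqvist condition; the T axiom □r → r defines it.
Suppose □r→r is valid. At any x set V(r)={w : Rxw}. Then □r holds at x, so r holds at x, i.e. Rxx.

Yes, by □r → r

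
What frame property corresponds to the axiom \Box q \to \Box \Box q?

Transitivity

Suppose □q→□□q is valid. Take Rxy, Ryz and set V(q)={w : Rxw}. Then □q at x, so □□q at x, so □q at y, so q at z, i.e. Rxz.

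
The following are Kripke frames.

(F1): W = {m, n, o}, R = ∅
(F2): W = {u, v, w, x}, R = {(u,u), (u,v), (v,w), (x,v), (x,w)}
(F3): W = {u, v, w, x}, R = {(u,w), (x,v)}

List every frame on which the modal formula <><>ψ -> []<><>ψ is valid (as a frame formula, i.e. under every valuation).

This is the axiom for a generalized confluence (Geach) condition; its first-order frame correspondent is forall x forall y forall z ((x R^2 y & xRz) -> exists w (y = w & z R^2 w)).
(F1): holds.
(F2): fails — uR²u, uRv but no t with u=t and vR²t.
(F3): holds.
Valid on: (F1), (F3).

(F1), (F3)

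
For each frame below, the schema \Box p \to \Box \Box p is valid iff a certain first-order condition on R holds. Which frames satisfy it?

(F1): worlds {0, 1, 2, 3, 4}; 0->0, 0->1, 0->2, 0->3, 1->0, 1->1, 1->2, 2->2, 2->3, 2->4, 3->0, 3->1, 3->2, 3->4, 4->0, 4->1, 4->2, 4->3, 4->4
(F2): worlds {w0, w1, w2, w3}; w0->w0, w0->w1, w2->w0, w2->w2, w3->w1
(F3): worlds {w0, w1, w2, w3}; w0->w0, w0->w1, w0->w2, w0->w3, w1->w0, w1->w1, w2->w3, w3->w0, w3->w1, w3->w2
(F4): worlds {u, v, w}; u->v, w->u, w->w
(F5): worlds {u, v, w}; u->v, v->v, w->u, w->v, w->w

(F5)

The schema corresponds to transitivity: \forall x \forall y \forall z (Rxy \wedge Ryz \to Rxz).
(F1): fails — R34 and R43 but not R33.
(F2): fails — Rw2w0 and Rw0w1 but not Rw2w1.
(F3): fails — Rw1w0 and Rw0w2 but not Rw1w2.
(F4): fails — Rwu and Ruv but not Rwv.
(F5): satisfies the condition.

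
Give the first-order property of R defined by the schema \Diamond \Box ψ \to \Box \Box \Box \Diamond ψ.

This is a Sahlqvist (Geach-type) schema ◇^1□^1ψ → □^3◇^1ψ.
First-order correspondent: \forall x \forall y \forall z ((xRy \wedge x R^3 z) \to \exists w (yRw \wedge zRw)).

\forall x \forall y \forall z ((xRy \wedge x R^3 z) \to \exists w (yRw \wedge zRw))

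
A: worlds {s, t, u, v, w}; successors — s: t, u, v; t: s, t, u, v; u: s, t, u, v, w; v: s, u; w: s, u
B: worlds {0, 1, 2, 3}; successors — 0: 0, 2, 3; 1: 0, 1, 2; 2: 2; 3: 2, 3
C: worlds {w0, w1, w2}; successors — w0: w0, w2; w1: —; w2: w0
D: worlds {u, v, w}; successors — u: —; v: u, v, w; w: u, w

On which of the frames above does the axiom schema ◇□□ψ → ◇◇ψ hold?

A, B, C

Frame correspondent (Sahlqvist): ∀x ∀y (xRy → ∃w (yR²w ∧ xR²w)) — i.e. a generalized confluence (Geach) condition.
A: holds.
B: holds.
C: holds.
D: fails — vRu but no t with uR²t and vR²t.
Valid on: A, B, C.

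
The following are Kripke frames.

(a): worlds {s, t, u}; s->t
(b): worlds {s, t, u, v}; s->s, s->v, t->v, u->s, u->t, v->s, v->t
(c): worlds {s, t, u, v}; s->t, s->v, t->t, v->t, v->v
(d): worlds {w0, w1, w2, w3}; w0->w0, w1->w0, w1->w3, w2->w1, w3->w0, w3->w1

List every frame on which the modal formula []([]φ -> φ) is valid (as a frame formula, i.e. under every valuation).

Frame correspondent (Sahlqvist): forall x forall y (Rxy -> Ryy) — i.e. shift-reflexivity.
(a): fails — Rst but not Rtt.
(b): fails — Rtv but not Rvv.
(c): condition met.
(d): fails — Rw3w1 but not Rw1w1.

(c)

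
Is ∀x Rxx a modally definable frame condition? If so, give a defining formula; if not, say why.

Definable; □r → r defines it

The condition is reflexivity. A defining modal formula is □r → r.
Suppose □r→r is valid. At any x set V(r)={w : Rxw}. Then □r holds at x, so r holds at x, i.e. Rxx.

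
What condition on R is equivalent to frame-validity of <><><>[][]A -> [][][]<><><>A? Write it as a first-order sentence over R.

forall x forall y forall z ((x R^3 y & x R^3 z) -> exists w (y R^2 w & z R^3 w))

This is a Sahlqvist (Geach-type) schema ◇^3□^2A → □^3◇^3A.
Minimal-valuation argument: fix x; take any y with xR^3y and any z with xR^3z. Set V(A) to the set of worlds R-reachable from y in exactly 2 steps. Then □^2A holds at y, so the antecedent holds at x; validity forces ◇^3A at z, giving a w with zR^3w and yR^2w.
First-order correspondent: forall x forall y forall z ((x R^3 y & x R^3 z) -> exists w (y R^2 w & z R^3 w)).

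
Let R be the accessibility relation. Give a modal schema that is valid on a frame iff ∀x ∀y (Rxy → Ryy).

This is shift-reflexivity; the standard corresponding axiom is T□: □(□ψ → ψ).

□(□ψ → ψ)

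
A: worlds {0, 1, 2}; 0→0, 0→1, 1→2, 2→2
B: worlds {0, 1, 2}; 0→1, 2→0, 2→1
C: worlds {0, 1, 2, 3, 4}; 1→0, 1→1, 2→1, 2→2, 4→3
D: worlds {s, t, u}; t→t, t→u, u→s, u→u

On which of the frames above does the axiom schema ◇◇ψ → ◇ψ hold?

This is the axiom for transitivity; its first-order frame correspondent is ∀x ∀y ∀z (Rxy ∧ Ryz → Rxz).
A: fails — R01 and R12 but not R02.
B: condition met.
C: fails — R21 and R10 but not R20.
D: fails — Rtu and Rus but not Rts.
Valid on: B.

B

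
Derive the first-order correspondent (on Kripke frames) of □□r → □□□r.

∀x ∀z (xR³z → ∃w (xR²w ∧ z = w))

This is a Sahlqvist (Geach-type) schema ◇^0□^2r → □^3◇^0r.
Minimal-valuation argument: fix x; take any y with xR^0y and any z with xR^3z. Set V(r) to the set of worlds R-reachable from y in exactly 2 steps. Then □^2r holds at y, so the antecedent holds at x; validity forces ◇^0r at z, giving a w with zR^0w and yR^2w.
First-order correspondent: ∀x ∀z (xR³z → ∃w (xR²w ∧ z = w)).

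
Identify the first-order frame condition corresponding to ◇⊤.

Seriality

◇⊤ holds at w iff w has a successor, so frame-validity of ◇⊤ is exactly seriality. Equivalently via □φ → ◇φ:
Suppose □φ→◇φ is valid. At any x set V(φ)=W. Then □φ at x, so ◇φ at x, so x has a successor.
The converse is a direct semantic check.
Frame condition: ∀x ∃y Rxy.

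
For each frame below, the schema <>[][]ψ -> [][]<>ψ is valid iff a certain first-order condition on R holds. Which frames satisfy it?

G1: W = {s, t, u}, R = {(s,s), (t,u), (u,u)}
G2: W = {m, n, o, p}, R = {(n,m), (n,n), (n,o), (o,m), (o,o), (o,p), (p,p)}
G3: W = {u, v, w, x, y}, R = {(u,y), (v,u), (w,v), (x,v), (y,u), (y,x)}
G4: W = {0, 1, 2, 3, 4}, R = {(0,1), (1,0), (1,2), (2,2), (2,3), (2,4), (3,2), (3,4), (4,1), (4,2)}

G1, G3, G4

This is the axiom for a generalized confluence (Geach) condition; its first-order frame correspondent is forall x forall y forall z ((xRy & x R^2 z) -> exists w (y R^2 w & zRw)).
G1: ✓.
G2: fails — nRm, nR²m but no w with mR²w and mRw.
G3: ✓.
G4: ✓.
Valid on: G1, G3, G4.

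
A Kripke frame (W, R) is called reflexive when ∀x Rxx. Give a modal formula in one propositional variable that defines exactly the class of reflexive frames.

This is reflexivity; the standard corresponding axiom is T: □p → p.
Suppose □p→p is valid. At any x set V(p)={w : Rxw}. Then □p holds at x, so p holds at x, i.e. Rxx.

□p → p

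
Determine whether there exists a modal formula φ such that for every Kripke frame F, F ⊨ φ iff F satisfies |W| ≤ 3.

If a class were modally definable it would be closed under disjoint unions (Goldblatt–Thomason).
Any modal formula valid on each of 4 disjoint one-world frames is valid on their disjoint union (validity is preserved under disjoint unions). Each one-world frame has |W|=1≤3, but the union has |W|=4.
So the class is not modally definable.

No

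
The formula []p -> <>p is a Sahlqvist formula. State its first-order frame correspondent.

seriality

Suppose □p→◇p is valid. At any x set V(p)=W. Then □p at x, so ◇p at x, so x has a successor.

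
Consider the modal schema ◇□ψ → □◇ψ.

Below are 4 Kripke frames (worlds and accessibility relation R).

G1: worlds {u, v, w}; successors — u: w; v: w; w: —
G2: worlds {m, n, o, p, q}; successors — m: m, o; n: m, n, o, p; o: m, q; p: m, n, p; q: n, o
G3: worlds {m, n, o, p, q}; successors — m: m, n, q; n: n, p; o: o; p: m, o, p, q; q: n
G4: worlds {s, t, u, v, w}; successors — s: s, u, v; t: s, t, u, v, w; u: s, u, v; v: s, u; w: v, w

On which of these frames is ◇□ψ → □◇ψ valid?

This is the axiom for convergence; its first-order frame correspondent is ∀x ∀y ∀z (Rxy ∧ Rxz → ∃w (Ryw ∧ Rzw)).
G1: fails — Ruw and Ruw but w and w have no common successor.
G2: condition met.
G3: fails — Rpm and Rpo but m and o have no common successor.
G4: fails — Rtv and Rtw but v and w have no common successor.
Valid on: G2.

G2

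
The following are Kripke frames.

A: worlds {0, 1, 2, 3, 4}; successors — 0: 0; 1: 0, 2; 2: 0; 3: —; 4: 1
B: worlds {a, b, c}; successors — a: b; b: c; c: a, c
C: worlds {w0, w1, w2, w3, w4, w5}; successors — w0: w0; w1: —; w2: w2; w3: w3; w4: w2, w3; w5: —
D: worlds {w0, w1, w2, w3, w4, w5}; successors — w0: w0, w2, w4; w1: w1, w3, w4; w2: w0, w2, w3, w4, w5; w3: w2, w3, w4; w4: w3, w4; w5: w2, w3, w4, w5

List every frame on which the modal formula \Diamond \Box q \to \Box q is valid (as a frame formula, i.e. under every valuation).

none

This is the axiom for the Euclidean property; its first-order frame correspondent is \forall x \forall y \forall z (Rxy \wedge Rxz \to Ryz).
A: fails — R10 and R12 but not R02.
B: fails — Rab and Rab but not Rbb.
C: fails — Rw4w2 and Rw4w3 but not Rw2w3.
D: fails — Rw0w4 and Rw0w0 but not Rw4w0.
Valid on no frame.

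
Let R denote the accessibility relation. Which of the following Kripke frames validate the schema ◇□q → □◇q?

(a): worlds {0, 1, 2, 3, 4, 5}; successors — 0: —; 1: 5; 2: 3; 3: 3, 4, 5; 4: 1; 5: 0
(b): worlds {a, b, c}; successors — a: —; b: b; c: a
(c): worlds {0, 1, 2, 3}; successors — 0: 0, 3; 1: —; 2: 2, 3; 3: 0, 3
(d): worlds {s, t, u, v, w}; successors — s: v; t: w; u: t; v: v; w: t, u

This is the axiom for convergence; its first-order frame correspondent is ∀x ∀y ∀z (Rxy ∧ Rxz → ∃w (Ryw ∧ Rzw)).
(a): fails — R34 and R33 but 4 and 3 have no common successor.
(b): fails — Rca and Rca but a and a have no common successor.
(c): ✓.
(d): fails — Rwt and Rwu but t and u have no common successor.
Valid on: (c).

(c)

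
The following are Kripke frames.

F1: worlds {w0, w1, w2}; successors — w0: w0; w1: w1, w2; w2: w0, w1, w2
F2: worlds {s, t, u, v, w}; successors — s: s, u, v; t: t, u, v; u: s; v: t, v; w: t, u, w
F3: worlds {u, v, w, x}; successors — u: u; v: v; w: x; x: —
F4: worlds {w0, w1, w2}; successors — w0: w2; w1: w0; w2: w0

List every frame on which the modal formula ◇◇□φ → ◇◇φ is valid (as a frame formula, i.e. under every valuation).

Frame correspondent (Sahlqvist): ∀x ∀y (xR²y → ∃w (yRw ∧ xR²w)) — i.e. a generalized confluence (Geach) condition.
F1: condition met.
F2: fails — vR²u but no w* with uRw* and vR²w*.
F3: condition met.
F4: fails — w0R²w0 but no w with w0Rw and w0R²w.
Valid on: F1, F3.

F1, F3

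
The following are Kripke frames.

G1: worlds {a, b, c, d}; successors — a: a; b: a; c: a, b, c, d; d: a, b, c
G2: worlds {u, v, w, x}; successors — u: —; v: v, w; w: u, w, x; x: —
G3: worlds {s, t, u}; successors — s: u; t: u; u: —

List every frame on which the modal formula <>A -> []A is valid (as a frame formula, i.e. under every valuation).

The schema corresponds to partial functionality: forall x forall y forall z (Rxy & Rxz -> y = z).
G1: fails — c sees both a and b.
G2: fails — v sees both v and w.
G3: satisfies the condition.

G3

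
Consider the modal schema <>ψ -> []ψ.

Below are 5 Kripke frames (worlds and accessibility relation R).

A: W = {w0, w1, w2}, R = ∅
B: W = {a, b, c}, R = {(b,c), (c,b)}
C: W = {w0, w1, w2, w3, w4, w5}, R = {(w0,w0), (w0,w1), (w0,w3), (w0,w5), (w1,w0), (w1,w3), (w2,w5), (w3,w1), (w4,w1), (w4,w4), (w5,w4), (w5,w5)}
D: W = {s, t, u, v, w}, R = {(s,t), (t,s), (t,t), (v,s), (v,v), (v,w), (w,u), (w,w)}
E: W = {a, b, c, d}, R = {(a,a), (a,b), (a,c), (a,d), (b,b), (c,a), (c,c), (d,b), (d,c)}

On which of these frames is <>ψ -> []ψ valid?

A, B

Frame correspondent (Sahlqvist): forall x forall y forall z (Rxy & Rxz -> y = z) — i.e. partial functionality.
A: holds.
B: holds.
C: fails — w0 sees both w0 and w1.
D: fails — t sees both s and t.
E: fails — a sees both a and b.
Valid on: A, B.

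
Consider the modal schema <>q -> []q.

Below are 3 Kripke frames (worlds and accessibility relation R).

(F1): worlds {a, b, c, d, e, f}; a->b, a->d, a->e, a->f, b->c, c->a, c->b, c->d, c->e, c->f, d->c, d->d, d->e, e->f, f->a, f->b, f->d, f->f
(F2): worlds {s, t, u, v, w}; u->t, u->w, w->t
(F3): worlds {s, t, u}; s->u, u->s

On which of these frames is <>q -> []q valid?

Frame correspondent (Sahlqvist): forall x forall y forall z (Rxy & Rxz -> y = z) — i.e. partial functionality.
(F1): fails — a sees both b and d.
(F2): fails — u sees both t and w.
(F3): ✓.
Valid on: (F3).

(F3)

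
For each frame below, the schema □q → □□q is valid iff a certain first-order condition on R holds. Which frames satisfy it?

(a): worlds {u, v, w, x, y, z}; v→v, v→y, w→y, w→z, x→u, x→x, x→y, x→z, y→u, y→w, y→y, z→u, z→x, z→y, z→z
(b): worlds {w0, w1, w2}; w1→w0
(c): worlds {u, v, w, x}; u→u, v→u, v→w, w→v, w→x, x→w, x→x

(b)

Frame correspondent (Sahlqvist): ∀x ∀y ∀z (Rxy ∧ Ryz → Rxz) — i.e. transitivity.
(a): fails — Ryw and Rwz but not Ryz.
(b): ✓.
(c): fails — Rxw and Rwv but not Rxv.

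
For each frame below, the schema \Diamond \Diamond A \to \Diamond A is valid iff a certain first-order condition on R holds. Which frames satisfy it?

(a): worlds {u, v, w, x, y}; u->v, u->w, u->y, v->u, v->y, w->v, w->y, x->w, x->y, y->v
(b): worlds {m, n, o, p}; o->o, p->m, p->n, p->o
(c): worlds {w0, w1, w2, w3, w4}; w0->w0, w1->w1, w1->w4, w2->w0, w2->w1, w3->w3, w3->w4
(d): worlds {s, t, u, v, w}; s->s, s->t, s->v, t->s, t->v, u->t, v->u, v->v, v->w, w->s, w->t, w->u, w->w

Frame correspondent (Sahlqvist): \forall x \forall y \forall z (Rxy \wedge Ryz \to Rxz) — i.e. transitivity.
(a): fails — Ruv and Rvu but not Ruu.
(b): holds.
(c): fails — Rw2w1 and Rw1w4 but not Rw2w4.
(d): fails — Rwt and Rtv but not Rwv.
Valid on: (b).

(b)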